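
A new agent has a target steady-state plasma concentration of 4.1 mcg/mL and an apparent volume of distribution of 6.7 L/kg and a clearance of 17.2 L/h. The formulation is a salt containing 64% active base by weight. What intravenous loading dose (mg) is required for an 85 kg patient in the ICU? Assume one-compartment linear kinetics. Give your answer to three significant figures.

Total Vd = 6.7 × 85 = 569.5 L
LD is governed by Vd — clearance does not enter the loading-dose calculation.
LD = Vd × C / S = 569.5 × 4.100 / 0.64 = 3648 mg

3650 mg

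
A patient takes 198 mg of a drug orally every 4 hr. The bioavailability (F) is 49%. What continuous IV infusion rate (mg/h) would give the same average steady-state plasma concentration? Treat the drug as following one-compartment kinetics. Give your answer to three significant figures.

Equivalent systemic input: infusion rate = F·D/τ.
Rate = 0.49 × 198 / 4 = 24.26 mg/h

24.3 mg/h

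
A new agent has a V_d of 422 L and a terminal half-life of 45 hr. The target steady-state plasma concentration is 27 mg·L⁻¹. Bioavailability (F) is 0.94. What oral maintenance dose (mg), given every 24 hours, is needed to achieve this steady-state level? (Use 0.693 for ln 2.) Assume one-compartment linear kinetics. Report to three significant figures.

4480 mg

k = 0.693/45 = 0.01540 h⁻¹, so CL = k·Vd = 0.01540 × 422.0 = 6.499 L/h
D = CL × Css × τ / F = 6.499 × 27 × 24 / 0.94 = 4480 mg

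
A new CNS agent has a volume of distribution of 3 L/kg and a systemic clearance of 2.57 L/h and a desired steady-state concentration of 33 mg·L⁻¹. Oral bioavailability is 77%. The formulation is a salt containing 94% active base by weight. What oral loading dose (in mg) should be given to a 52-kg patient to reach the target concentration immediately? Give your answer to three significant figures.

7110 mg

Total Vd = 3 × 52 = 156.0 L
LD = Vd × C / F / S = 156.0 × 33.00 / 0.77 / 0.94 = 7112 mg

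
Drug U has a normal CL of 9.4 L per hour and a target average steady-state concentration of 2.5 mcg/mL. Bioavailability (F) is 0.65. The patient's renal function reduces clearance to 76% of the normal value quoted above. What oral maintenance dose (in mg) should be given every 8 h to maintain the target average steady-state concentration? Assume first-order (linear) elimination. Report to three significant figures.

220 mg

Patient clearance = 0.76 × 9.400 = 7.144 L/h
D = CL × Css × τ / F = 7.144 × 2.5 × 8 / 0.65 = 219.8 mg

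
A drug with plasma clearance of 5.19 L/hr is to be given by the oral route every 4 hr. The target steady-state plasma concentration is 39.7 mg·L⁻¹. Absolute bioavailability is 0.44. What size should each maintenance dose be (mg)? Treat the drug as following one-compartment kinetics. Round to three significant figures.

1870 mg

D = CL × Css × τ / F = 5.190 × 39.7 × 4 / 0.44 = 1873 mg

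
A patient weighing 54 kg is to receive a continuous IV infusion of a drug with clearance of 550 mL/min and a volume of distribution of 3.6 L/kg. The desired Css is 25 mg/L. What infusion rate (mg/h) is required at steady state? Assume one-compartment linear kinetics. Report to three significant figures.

825 mg/h

CL = 550 mL/min = 550 × 0.06 = 33.00 L/h
Rate = CL × Css = 33.00 × 25 = 825.0 mg/h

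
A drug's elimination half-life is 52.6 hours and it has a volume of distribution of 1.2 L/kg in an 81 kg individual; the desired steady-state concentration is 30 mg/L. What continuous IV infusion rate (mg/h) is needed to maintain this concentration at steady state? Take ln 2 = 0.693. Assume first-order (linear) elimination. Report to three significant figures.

Vd = 1.2 L/kg × 81 kg = 97.20 L
CL = 0.693 × Vd / t½ = 0.693 × 97.20 / 52.6 = 1.281 L/h
Infusion rate = CL × Css = 1.281 × 30 = 38.43 mg/h

38.4 mg/h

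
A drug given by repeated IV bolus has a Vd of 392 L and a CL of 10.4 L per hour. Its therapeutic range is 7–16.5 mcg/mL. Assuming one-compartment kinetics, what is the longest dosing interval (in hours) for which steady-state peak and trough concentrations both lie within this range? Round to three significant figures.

k = CL / Vd = 10.40 / 392.0 = 0.02653 h⁻¹
Between IV bolus doses, concentration decays as C = C₀·e^(−kτ), so C_peak/C_trough = e^(kτ).
τ_max = ln(C_peak/C_trough) / k = ln(16.5/7) / 0.02653 = 0.8575 / 0.02653 = 32.32 h

32.3 h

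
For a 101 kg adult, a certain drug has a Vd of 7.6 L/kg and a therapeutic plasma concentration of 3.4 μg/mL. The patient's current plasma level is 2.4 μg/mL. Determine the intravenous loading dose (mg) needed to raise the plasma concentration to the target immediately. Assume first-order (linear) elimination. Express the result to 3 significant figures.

Vd = 7.6 L/kg × 101 kg = 767.6 L
The loading dose fills Vd to the target concentration.
Concentration deficit ΔC = 3.4 − 2.4 = 1.000 mg/L
LD = Vd × ΔC = 767.6 × 1.000 = 767.6 mg

768 mg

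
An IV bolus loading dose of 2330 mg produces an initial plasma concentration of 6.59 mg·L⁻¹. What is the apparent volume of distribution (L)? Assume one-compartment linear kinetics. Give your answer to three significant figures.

Immediately after an IV bolus, C₀ = Dose / Vd, so Vd = Dose / C₀.
Vd = 2330 / 6.59 = 353.6 L

354 L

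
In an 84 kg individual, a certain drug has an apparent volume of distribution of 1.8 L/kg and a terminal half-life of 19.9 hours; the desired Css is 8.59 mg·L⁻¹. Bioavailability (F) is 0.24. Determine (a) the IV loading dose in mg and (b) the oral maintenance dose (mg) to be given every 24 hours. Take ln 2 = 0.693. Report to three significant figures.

(a) 1300 mg; (b) 4520 mg

Vd(total) = 84 kg × 1.8 L/kg = 151.2 L
LD = Vd × C = 151.2 × 8.59 = 1299 mg
CL = 0.693 × Vd / t½ = 0.693 × 151.2 / 19.9 = 5.265 L/h
D = CL × Css × τ / F = 5.265 × 8.59 × 24 / 0.24 = 4523 mg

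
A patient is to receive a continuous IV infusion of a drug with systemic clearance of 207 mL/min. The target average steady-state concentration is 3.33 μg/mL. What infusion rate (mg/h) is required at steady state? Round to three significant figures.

Convert clearance: 207 mL/min × 60 min/h ÷ 1000 mL/L = 12.42 L/h
At steady state, infusion rate equals elimination rate: rate in = CL × Css.
Rate = CL × Css = 12.42 × 3.33 = 41.36 mg/h

41.4 mg/h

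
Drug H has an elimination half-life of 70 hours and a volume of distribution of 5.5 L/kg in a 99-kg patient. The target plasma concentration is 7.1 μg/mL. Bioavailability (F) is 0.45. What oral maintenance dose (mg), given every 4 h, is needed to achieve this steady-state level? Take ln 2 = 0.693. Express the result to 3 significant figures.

Total Vd = 5.5 × 99 = 544.5 L
k = 0.693/70 = 0.009900 h⁻¹, so CL = k·Vd = 0.009900 × 544.5 = 5.391 L/h
D = CL × Css × τ / F = 5.391 × 7.1 × 4 / 0.45 = 340.2 mg

340 mg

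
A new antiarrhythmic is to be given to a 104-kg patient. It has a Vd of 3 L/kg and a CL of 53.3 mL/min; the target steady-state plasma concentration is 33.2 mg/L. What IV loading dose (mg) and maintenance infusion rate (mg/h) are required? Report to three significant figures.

(a) 10400 mg; (b) 106 mg/h

Total Vd = 3 × 104 = 312.0 L
Loading: fill Vd to C_target → 312.0 L × 33.2 mg/L = 10360 mg
CL = 53.3 mL/min = 53.3 × 0.06 = 3.198 L/h
Maintenance: replace elimination → rate = CL × Css = 3.198 × 33.2 = 106.2 mg/h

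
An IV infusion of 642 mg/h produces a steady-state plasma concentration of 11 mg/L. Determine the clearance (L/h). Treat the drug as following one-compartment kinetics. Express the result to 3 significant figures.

At steady state, infusion rate = CL × Css, so CL = rate / Css.
CL = 642 / 11 = 58.36 L/h

58.4 L/h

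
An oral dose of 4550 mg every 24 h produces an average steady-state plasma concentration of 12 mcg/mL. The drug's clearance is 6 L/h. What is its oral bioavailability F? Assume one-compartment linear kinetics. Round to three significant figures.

F·D/τ = CL·Css at steady state → F = CL·Css·τ / D.
F = 6 × 12 × 24 / 4550 = 0.380

0.380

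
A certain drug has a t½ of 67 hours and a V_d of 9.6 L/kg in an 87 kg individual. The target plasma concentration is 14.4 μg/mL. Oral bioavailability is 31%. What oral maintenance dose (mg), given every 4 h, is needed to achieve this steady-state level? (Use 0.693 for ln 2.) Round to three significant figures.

1610 mg

Vd = 9.6 L/kg × 87 kg = 835.2 L
CL = ln 2 · Vd / t½ = 0.693 × 835.2 / 67 = 8.639 L/h
D = CL × Css × τ / F = 8.639 × 14.4 × 4 / 0.31 = 1605 mg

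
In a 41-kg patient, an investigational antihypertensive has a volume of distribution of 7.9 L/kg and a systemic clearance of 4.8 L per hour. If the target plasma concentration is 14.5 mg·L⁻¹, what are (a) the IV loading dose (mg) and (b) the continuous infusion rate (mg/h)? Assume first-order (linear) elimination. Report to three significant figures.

Vd(total) = 41 kg × 7.9 L/kg = 323.9 L
Loading dose = Vd × C = 323.9 × 14.5 = 4697 mg
Maintenance: replace elimination → rate = CL × Css = 4.800 × 14.5 = 69.60 mg/h

(a) 4700 mg; (b) 69.6 mg/h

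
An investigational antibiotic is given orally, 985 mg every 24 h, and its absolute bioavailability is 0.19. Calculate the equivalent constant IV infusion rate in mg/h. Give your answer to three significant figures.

Equivalent systemic input: infusion rate = F·D/τ.
Rate = 0.19 × 985 / 24 = 7.798 mg/h

7.80 mg/h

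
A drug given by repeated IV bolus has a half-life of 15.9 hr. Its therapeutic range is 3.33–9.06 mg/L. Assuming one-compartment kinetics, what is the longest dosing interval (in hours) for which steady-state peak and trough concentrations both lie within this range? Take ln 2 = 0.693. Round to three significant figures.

23.0 h

k = 0.693 / t½ = 0.693 / 15.9 = 0.04358 h⁻¹
Between IV bolus doses, concentration decays as C = C₀·e^(−kτ), so C_peak/C_trough = e^(kτ).
τ_max = ln(C_peak/C_trough) / k = ln(9.06/3.33) / 0.04358 = 1.001 / 0.04358 = 22.97 h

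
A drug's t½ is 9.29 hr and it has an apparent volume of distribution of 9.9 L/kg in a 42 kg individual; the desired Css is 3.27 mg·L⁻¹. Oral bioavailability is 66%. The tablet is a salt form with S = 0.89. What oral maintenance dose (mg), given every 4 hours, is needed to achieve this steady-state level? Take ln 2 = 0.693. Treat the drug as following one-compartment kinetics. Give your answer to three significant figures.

Vd(total) = 42 kg × 9.9 L/kg = 415.8 L
CL = ln 2 · Vd / t½ = 0.693 × 415.8 / 9.29 = 31.02 L/h
D = CL × Css × τ / F / S = 31.02 × 3.27 × 4 / 0.66 / 0.89 = 690.7 mg

691 mg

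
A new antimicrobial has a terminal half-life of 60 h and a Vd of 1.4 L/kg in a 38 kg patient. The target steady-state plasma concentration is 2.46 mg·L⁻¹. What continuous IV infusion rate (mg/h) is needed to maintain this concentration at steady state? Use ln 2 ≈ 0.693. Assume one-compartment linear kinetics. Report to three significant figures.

Vd(total) = 38 kg × 1.4 L/kg = 53.20 L
k = 0.693/60 = 0.01155 h⁻¹, so CL = k·Vd = 0.01155 × 53.20 = 0.6145 L/h
Infusion rate = CL × Css = 0.6145 × 2.46 = 1.512 mg/h

1.51 mg/h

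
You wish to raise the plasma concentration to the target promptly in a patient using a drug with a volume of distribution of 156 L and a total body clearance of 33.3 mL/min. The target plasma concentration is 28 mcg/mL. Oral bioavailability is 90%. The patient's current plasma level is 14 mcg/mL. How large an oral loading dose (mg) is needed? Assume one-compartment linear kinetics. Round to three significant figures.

Concentration deficit ΔC = 28 − 14 = 14.00 mg/L
LD = Vd × ΔC / F = 156.0 × 14.00 / 0.9 = 2427 mg

2430 mg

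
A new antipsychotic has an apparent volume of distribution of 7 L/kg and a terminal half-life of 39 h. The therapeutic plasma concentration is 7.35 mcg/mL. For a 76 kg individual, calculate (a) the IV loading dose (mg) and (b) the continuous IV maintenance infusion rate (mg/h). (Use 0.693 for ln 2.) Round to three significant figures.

(a) 3910 mg; (b) 69.5 mg/h

Vd(total) = 76 kg × 7 L/kg = 532.0 L
LD = Vd × C = 532.0 × 7.35 = 3910 mg
CL = 0.693 × Vd / t½ = 0.693 × 532.0 / 39 = 9.453 L/h
Infusion rate = CL × Css = 9.453 × 7.35 = 69.48 mg/h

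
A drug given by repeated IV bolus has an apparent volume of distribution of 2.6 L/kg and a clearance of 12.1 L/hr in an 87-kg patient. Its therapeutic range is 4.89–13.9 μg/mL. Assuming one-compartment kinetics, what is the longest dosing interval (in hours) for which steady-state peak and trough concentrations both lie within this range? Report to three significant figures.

19.5 h

Vd = 2.6 L/kg × 87 kg = 226.2 L
k = CL / Vd = 12.10 / 226.2 = 0.05349 h⁻¹
Between IV bolus doses, concentration decays as C = C₀·e^(−kτ), so C_peak/C_trough = e^(kτ).
τ_max = ln(C_peak/C_trough) / k = ln(13.9/4.89) / 0.05349 = 1.045 / 0.05349 = 19.54 h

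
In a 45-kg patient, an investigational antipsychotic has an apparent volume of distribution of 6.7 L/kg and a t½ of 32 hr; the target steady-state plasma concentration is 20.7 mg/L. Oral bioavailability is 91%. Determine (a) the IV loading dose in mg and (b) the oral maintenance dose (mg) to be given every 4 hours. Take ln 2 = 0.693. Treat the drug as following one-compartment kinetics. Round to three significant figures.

(a) 6240 mg; (b) 594 mg

Vd(total) = 45 kg × 6.7 L/kg = 301.5 L
LD = Vd × C = 301.5 × 20.7 = 6241 mg
CL = 0.693 × Vd / t½ = 0.693 × 301.5 / 32 = 6.529 L/h
D = CL × Css × τ / F = 6.529 × 20.7 × 4 / 0.91 = 594.1 mg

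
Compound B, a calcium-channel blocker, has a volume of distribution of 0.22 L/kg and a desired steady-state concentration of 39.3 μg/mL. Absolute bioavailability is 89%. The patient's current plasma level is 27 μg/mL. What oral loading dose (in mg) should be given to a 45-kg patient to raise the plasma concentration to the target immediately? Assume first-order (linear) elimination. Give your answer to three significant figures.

Total Vd = 0.22 × 45 = 9.900 L
Concentration deficit ΔC = 39.3 − 27 = 12.30 mg/L
LD = Vd × ΔC / F = 9.900 × 12.30 / 0.89 = 136.8 mg

137 mg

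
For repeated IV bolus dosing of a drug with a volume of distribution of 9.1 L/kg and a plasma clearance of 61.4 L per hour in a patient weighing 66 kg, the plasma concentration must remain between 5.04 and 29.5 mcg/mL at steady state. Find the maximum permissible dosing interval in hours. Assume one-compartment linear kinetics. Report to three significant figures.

Vd = 9.1 L/kg × 66 kg = 600.6 L
k = CL / Vd = 61.40 / 600.6 = 0.1022 h⁻¹
Between IV bolus doses, concentration decays as C = C₀·e^(−kτ), so C_peak/C_trough = e^(kτ).
τ_max = ln(C_peak/C_trough) / k = ln(29.5/5.04) / 0.1022 = 1.767 / 0.1022 = 17.29 h

17.3 h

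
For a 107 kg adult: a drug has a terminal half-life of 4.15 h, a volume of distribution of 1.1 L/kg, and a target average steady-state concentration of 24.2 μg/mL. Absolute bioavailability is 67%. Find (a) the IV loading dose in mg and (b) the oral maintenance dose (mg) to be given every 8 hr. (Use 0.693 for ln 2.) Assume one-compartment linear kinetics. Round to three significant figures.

(a) 2850 mg; (b) 5680 mg

Vd(total) = 107 kg × 1.1 L/kg = 117.7 L
LD = Vd × C = 117.7 × 24.2 = 2848 mg
CL = 0.693 × Vd / t½ = 0.693 × 117.7 / 4.15 = 19.65 L/h
D = CL × Css × τ / F = 19.65 × 24.2 × 8 / 0.67 = 5678 mg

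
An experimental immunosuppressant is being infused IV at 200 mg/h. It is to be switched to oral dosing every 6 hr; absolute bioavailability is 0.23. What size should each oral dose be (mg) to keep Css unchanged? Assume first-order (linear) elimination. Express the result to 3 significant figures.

5220 mg

To maintain the same Css, the systemic dosing rate must be unchanged: F·D/τ = infusion rate.
D = rate × τ / F = 200 × 6 / 0.23 = 5217 mg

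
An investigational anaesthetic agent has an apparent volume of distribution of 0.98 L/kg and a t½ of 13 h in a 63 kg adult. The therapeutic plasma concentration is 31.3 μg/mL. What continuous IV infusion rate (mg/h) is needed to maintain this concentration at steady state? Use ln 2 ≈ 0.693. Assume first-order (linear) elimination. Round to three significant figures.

Vd = 0.98 L/kg × 63 kg = 61.74 L
k = 0.693/13 = 0.05331 h⁻¹, so CL = k·Vd = 0.05331 × 61.74 = 3.291 L/h
Infusion rate = CL × Css = 3.291 × 31.3 = 103.0 mg/h

103 mg/h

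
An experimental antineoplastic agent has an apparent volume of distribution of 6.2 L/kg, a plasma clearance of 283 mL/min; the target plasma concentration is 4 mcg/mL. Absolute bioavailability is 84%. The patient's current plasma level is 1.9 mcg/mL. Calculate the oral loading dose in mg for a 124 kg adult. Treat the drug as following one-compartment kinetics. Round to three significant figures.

Total Vd = 6.2 × 124 = 768.8 L
Concentration deficit ΔC = 4 − 1.9 = 2.100 mg/L
LD = Vd × ΔC / F = 768.8 × 2.100 / 0.84 = 1922 mg

1920 mg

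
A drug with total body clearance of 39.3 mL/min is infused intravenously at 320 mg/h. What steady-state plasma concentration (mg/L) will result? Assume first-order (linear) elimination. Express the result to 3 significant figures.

136 mg/L

CL = 39.3 mL/min × 60/1000 = 2.358 L/h
Css = rate / CL = 320 / 2.358 = 135.7 mg/L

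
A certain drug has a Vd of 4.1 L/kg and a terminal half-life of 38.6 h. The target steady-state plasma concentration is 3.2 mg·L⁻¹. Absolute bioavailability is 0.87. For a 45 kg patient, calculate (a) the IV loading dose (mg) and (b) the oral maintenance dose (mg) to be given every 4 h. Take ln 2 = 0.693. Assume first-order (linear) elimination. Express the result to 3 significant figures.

(a) 590 mg; (b) 48.7 mg

Vd(total) = 45 kg × 4.1 L/kg = 184.5 L
LD = Vd × C = 184.5 × 3.2 = 590.4 mg
CL = 0.693 × Vd / t½ = 0.693 × 184.5 / 38.6 = 3.312 L/h
D = CL × Css × τ / F = 3.312 × 3.2 × 4 / 0.87 = 48.73 mg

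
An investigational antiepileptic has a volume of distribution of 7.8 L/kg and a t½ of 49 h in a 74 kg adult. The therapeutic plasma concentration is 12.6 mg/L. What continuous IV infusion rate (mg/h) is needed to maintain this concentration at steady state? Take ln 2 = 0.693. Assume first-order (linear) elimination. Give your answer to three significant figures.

Vd(total) = 74 kg × 7.8 L/kg = 577.2 L
CL = 0.693 × Vd / t½ = 0.693 × 577.2 / 49 = 8.163 L/h
Infusion rate = CL × Css = 8.163 × 12.6 = 102.9 mg/h

103 mg/h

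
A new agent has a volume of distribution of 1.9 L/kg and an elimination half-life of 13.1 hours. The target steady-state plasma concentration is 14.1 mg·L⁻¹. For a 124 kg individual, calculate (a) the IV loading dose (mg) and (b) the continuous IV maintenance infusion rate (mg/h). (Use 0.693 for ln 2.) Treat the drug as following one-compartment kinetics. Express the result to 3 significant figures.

(a) 3320 mg; (b) 176 mg/h

Vd = 1.9 L/kg × 124 kg = 235.6 L
LD = Vd × C = 235.6 × 14.1 = 3322 mg
CL = 0.693 × Vd / t½ = 0.693 × 235.6 / 13.1 = 12.46 L/h
Infusion rate = CL × Css = 12.46 × 14.1 = 175.7 mg/h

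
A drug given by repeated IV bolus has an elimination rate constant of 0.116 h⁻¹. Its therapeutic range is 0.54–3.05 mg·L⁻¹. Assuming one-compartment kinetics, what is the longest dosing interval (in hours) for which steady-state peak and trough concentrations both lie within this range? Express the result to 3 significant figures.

Between IV bolus doses, concentration decays as C = C₀·e^(−kτ), so C_peak/C_trough = e^(kτ).
τ_max = ln(C_peak/C_trough) / k = ln(3.05/0.54) / 0.1160 = 1.731 / 0.1160 = 14.92 h

14.9 h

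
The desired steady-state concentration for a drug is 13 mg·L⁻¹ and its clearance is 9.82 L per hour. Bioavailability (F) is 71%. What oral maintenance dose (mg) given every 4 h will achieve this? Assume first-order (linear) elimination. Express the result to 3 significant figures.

719 mg

D = CL × Css × τ / F = 9.820 × 13 × 4 / 0.71 = 719.2 mg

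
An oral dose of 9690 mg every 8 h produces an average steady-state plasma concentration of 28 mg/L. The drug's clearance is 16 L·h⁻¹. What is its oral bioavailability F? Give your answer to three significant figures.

F·D/τ = CL·Css at steady state → F = CL·Css·τ / D.
F = 16 × 28 × 8 / 9690 = 0.370

0.370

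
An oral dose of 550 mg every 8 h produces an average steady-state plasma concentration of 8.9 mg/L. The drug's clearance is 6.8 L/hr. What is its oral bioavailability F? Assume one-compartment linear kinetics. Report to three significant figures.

0.880

F·D/τ = CL·Css at steady state → F = CL·Css·τ / D.
F = 6.8 × 8.9 × 8 / 550 = 0.880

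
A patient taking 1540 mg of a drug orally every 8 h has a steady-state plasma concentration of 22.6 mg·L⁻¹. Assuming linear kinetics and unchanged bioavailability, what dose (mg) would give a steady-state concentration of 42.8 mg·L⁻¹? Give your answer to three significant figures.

2920 mg

With linear kinetics, Css is proportional to dose rate (D/τ) at fixed clearance.
D₂ = D₁ × (Css,target / Css,current) = 1540 × 42.8/22.6 = 2916 mg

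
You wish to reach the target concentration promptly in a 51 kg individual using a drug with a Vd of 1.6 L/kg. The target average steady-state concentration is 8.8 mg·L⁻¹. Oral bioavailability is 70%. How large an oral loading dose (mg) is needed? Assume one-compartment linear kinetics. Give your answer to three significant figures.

1030 mg

Total Vd = 1.6 × 51 = 81.60 L
LD = Vd × C / F = 81.60 × 8.800 / 0.7 = 1026 mg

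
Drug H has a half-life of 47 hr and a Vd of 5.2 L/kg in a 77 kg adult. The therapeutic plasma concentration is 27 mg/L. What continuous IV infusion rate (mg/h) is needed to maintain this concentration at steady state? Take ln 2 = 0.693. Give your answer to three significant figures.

Vd(total) = 77 kg × 5.2 L/kg = 400.4 L
k = 0.693/47 = 0.01474 h⁻¹, so CL = k·Vd = 0.01474 × 400.4 = 5.902 L/h
Infusion rate = CL × Css = 5.902 × 27 = 159.4 mg/h

159 mg/h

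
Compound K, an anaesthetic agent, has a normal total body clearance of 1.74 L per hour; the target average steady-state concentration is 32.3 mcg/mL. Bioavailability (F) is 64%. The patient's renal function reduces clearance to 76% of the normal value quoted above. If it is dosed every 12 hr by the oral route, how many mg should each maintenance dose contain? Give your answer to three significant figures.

801 mg

Patient clearance = 0.76 × 1.740 = 1.322 L/h
At steady state, dose per interval replaces the amount cleared in that interval: F·D/τ = CL·Css.
D = CL × Css × τ / F = 1.322 × 32.3 × 12 / 0.64 = 800.6 mg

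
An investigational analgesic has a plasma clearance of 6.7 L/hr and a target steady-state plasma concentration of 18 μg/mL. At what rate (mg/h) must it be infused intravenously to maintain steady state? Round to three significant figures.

121 mg/h

At steady state, infusion rate equals elimination rate: rate in = CL × Css.
R₀ = 6.700 × 18 = 120.6 mg/h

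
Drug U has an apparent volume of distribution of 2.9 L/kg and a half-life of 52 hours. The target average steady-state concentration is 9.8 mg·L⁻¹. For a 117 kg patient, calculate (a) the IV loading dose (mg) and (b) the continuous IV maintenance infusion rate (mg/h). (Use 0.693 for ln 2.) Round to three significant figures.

Total Vd = 2.9 × 117 = 339.3 L
LD = Vd × C = 339.3 × 9.8 = 3325 mg
CL = 0.693 × Vd / t½ = 0.693 × 339.3 / 52 = 4.522 L/h
Infusion rate = CL × Css = 4.522 × 9.8 = 44.32 mg/h

(a) 3330 mg; (b) 44.3 mg/h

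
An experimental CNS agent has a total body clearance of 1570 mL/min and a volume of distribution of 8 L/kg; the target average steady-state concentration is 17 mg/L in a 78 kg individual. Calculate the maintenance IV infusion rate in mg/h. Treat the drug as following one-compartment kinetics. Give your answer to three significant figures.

1600 mg/h

CL = 1570 mL/min = 1570 × 0.06 = 94.20 L/h
Rate = CL × Css = 94.20 × 17 = 1601 mg/h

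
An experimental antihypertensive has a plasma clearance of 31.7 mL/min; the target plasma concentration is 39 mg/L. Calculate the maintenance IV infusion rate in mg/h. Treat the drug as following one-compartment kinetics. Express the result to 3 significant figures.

74.2 mg/h

CL = 31.7 mL/min × 60/1000 = 1.902 L/h
Infusion rate = CL · Css = 1.902 L/h × 39 mg/L = 74.18 mg/h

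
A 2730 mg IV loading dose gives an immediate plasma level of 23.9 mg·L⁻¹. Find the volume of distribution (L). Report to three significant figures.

Immediately after an IV bolus, C₀ = Dose / Vd, so Vd = Dose / C₀.
Vd = 2730 / 23.9 = 114.2 L

114 L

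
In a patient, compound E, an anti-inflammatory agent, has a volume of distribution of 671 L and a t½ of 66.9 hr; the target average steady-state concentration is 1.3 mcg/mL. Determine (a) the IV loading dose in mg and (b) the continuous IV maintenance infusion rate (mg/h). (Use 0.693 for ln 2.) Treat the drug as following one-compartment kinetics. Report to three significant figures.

(a) 872 mg; (b) 9.04 mg/h

LD = Vd × C = 671.0 × 1.3 = 872.3 mg
CL = 0.693 × Vd / t½ = 0.693 × 671.0 / 66.9 = 6.951 L/h
Infusion rate = CL × Css = 6.951 × 1.3 = 9.036 mg/h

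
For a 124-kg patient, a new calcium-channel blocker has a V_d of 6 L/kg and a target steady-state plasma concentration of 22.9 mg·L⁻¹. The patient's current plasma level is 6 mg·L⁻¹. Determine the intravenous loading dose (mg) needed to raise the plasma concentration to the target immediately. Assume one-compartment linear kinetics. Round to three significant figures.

12600 mg

Total Vd = 6 × 124 = 744.0 L
The loading dose fills Vd to the target concentration.
Concentration deficit ΔC = 22.9 − 6 = 16.90 mg/L
LD = Vd × ΔC = 744.0 × 16.90 = 12570 mg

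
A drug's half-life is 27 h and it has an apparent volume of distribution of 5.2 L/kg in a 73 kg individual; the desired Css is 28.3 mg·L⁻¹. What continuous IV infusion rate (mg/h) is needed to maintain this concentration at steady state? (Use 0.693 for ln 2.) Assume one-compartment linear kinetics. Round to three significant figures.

Total Vd = 5.2 × 73 = 379.6 L
k = 0.693/27 = 0.02567 h⁻¹, so CL = k·Vd = 0.02567 × 379.6 = 9.744 L/h
Infusion rate = CL × Css = 9.744 × 28.3 = 275.8 mg/h

276 mg/h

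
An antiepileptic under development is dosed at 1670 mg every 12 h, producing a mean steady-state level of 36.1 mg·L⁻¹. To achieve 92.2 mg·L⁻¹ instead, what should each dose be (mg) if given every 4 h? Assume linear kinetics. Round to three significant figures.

1420 mg

With linear kinetics, Css is proportional to dose rate (D/τ) at fixed clearance.
D₂ = D₁ × (Css,target / Css,current) × (τ₂/τ₁) = 1670 × (92.2/36.1) × (4/12) = 1422 mg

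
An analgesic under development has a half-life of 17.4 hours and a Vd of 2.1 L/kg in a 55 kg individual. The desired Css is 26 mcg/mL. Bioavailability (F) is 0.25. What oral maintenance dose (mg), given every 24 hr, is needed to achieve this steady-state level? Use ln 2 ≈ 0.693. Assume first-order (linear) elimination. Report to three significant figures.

11500 mg

Vd(total) = 55 kg × 2.1 L/kg = 115.5 L
k = 0.693/17.4 = 0.03983 h⁻¹, so CL = k·Vd = 0.03983 × 115.5 = 4.600 L/h
D = CL × Css × τ / F = 4.600 × 26 × 24 / 0.25 = 11480 mg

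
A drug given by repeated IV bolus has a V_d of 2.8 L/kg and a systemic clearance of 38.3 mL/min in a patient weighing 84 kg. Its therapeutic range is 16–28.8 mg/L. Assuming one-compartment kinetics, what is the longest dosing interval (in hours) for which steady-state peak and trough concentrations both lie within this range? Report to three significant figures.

Vd = 2.8 L/kg × 84 kg = 235.2 L
Convert clearance: 38.3 mL/min × 60 min/h ÷ 1000 mL/L = 2.298 L/h
k = CL / Vd = 2.298 / 235.2 = 0.009770 h⁻¹
Between IV bolus doses, concentration decays as C = C₀·e^(−kτ), so C_peak/C_trough = e^(kτ).
τ_max = ln(C_peak/C_trough) / k = ln(28.8/16) / 0.009770 = 0.5878 / 0.009770 = 60.16 h

60.2 h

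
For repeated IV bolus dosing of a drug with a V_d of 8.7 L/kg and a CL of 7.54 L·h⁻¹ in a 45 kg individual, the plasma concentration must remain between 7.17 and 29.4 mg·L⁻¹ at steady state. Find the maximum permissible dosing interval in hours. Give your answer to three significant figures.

73.3 h

Total Vd = 8.7 × 45 = 391.5 L
k = CL / Vd = 7.540 / 391.5 = 0.01926 h⁻¹
Between IV bolus doses, concentration decays as C = C₀·e^(−kτ), so C_peak/C_trough = e^(kτ).
τ_max = ln(C_peak/C_trough) / k = ln(29.4/7.17) / 0.01926 = 1.411 / 0.01926 = 73.26 h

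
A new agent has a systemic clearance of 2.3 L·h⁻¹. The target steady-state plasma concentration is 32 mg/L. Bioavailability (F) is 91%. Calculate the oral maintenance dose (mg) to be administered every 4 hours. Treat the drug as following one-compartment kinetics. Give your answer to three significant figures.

D = CL × Css × τ / F = 2.300 × 32 × 4 / 0.91 = 323.5 mg

324 mg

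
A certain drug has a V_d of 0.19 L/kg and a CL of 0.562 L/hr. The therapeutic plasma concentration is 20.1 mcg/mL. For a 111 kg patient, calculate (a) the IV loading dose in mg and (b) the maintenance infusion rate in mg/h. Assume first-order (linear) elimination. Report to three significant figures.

(a) 424 mg; (b) 11.3 mg/h

Vd(total) = 111 kg × 0.19 L/kg = 21.09 L
Loading dose = Vd × C = 21.09 × 20.1 = 423.9 mg
Infusion rate = 0.5620 L/h × 20.1 mg/L = 11.30 mg/h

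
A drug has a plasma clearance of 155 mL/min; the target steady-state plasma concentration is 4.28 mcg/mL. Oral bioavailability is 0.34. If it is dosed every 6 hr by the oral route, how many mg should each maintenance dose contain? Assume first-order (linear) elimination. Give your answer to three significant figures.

702 mg

CL = 155 mL/min = 155 × 0.06 = 9.300 L/h
D = CL × Css × τ / F = 9.300 × 4.28 × 6 / 0.34 = 702.4 mg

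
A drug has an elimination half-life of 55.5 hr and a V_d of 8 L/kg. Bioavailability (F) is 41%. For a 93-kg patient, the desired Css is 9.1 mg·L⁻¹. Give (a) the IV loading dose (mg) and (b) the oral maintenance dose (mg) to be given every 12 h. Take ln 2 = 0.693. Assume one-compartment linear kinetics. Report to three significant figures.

(a) 6770 mg; (b) 2470 mg

Vd = 8 L/kg × 93 kg = 744.0 L
LD = Vd × C = 744.0 × 9.1 = 6770 mg
CL = 0.693 × Vd / t½ = 0.693 × 744.0 / 55.5 = 9.290 L/h
D = CL × Css × τ / F = 9.290 × 9.1 × 12 / 0.41 = 2474 mg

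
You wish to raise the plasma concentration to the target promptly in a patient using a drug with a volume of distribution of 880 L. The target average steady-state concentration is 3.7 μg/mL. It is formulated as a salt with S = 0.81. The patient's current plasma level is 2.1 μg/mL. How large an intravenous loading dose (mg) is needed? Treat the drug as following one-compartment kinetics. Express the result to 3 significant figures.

Concentration deficit ΔC = 3.7 − 2.1 = 1.600 mg/L
LD = Vd × ΔC / S = 880.0 × 1.600 / 0.81 = 1738 mg

1740 mg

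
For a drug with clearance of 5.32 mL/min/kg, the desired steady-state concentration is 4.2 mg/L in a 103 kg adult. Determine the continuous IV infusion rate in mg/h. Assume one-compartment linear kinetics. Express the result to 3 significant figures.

138 mg/h

CL = 5.32 mL/min/kg × 103 kg = 548.0 mL/min = 548.0 × 60/1000 = 32.88 L/h
Infusion rate = CL · Css = 32.88 L/h × 4.2 mg/L = 138.1 mg/h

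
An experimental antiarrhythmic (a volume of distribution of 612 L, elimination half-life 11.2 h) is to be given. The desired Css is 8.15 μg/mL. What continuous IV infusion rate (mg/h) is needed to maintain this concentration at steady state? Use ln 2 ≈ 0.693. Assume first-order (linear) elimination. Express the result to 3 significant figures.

CL = ln 2 · Vd / t½ = 0.693 × 612.0 / 11.2 = 37.87 L/h
Infusion rate = CL × Css = 37.87 × 8.15 = 308.6 mg/h

309 mg/h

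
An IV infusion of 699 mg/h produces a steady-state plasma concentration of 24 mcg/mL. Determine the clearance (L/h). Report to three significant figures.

29.1 L/h

At steady state, infusion rate = CL × Css, so CL = rate / Css.
CL = 699 / 24 = 29.13 L/h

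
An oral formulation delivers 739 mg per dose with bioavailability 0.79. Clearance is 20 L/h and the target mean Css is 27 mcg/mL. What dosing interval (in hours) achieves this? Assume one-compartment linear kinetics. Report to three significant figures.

F·D/τ = CL·Css → τ = F·D / (CL·Css).
τ = 0.79 × 739 / (20 × 27) = 1.081 h

1.08 h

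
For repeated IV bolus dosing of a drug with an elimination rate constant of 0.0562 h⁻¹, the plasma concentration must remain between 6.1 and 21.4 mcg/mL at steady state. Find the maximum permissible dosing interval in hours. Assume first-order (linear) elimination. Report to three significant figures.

Between IV bolus doses, concentration decays as C = C₀·e^(−kτ), so C_peak/C_trough = e^(kτ).
τ_max = ln(C_peak/C_trough) / k = ln(21.4/6.1) / 0.05620 = 1.255 / 0.05620 = 22.33 h

22.3 h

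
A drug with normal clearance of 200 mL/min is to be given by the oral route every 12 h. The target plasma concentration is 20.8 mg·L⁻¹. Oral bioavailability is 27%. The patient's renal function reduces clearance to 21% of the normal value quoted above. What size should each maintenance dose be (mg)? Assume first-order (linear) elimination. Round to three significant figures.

2330 mg

CL = 200 mL/min × 60/1000 = 12.00 L/h
Patient clearance = 0.21 × 12.00 = 2.520 L/h
D = CL × Css × τ / F = 2.520 × 20.8 × 12 / 0.27 = 2330 mg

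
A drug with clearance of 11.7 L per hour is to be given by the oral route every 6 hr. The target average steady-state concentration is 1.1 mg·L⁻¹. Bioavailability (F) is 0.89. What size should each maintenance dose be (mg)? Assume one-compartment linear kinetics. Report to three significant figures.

86.8 mg

D = CL × Css × τ / F = 11.70 × 1.1 × 6 / 0.89 = 86.76 mg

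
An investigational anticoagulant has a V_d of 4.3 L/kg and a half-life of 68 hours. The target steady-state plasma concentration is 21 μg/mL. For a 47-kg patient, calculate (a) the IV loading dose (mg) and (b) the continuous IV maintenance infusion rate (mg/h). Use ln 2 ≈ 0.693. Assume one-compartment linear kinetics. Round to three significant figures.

Vd(total) = 47 kg × 4.3 L/kg = 202.1 L
LD = Vd × C = 202.1 × 21 = 4244 mg
CL = 0.693 × Vd / t½ = 0.693 × 202.1 / 68 = 2.060 L/h
Infusion rate = CL × Css = 2.060 × 21 = 43.26 mg/h

(a) 4240 mg; (b) 43.3 mg/h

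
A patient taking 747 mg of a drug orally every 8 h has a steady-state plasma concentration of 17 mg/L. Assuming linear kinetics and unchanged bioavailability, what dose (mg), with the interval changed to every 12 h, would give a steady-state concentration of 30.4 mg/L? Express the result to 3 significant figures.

With linear kinetics, Css is proportional to dose rate (D/τ) at fixed clearance.
D₂ = D₁ × (Css,target / Css,current) × (τ₂/τ₁) = 747 × (30.4/17) × (12/8) = 2004 mg

2000 mg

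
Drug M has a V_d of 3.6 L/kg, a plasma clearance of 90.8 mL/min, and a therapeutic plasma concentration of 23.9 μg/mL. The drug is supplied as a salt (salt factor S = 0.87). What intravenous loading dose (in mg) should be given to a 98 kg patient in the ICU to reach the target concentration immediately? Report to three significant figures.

Vd(total) = 98 kg × 3.6 L/kg = 352.8 L
LD = Vd × C / S = 352.8 × 23.90 / 0.87 = 9692 mg

9690 mg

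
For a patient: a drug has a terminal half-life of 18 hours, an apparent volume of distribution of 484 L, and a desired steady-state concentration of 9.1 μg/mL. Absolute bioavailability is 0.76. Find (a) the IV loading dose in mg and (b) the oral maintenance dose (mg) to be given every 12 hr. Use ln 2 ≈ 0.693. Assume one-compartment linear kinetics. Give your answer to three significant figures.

(a) 4400 mg; (b) 2680 mg

LD = Vd × C = 484.0 × 9.1 = 4404 mg
CL = 0.693 × Vd / t½ = 0.693 × 484.0 / 18 = 18.63 L/h
D = CL × Css × τ / F = 18.63 × 9.1 × 12 / 0.76 = 2677 mg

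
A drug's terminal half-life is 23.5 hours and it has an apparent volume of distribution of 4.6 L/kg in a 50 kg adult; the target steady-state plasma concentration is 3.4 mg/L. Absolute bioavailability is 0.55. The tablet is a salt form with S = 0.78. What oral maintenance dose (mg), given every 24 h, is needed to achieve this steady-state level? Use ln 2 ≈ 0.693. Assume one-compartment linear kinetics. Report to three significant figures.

Vd(total) = 50 kg × 4.6 L/kg = 230.0 L
CL = ln 2 · Vd / t½ = 0.693 × 230.0 / 23.5 = 6.783 L/h
D = CL × Css × τ / F / S = 6.783 × 3.4 × 24 / 0.55 / 0.78 = 1290 mg

1290 mg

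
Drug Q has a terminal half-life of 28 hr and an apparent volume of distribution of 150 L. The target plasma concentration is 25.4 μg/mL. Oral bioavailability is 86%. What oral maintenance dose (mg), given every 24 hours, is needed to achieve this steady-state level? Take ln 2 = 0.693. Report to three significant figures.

CL = 0.693 × Vd / t½ = 0.693 × 150.0 / 28 = 3.713 L/h
D = CL × Css × τ / F = 3.713 × 25.4 × 24 / 0.86 = 2632 mg

2630 mg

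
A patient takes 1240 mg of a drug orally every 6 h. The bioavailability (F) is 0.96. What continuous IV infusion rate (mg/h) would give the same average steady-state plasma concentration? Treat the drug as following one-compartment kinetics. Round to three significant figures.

198 mg/h

Equivalent systemic input: infusion rate = F·D/τ.
Rate = 0.96 × 1240 / 6 = 198.4 mg/h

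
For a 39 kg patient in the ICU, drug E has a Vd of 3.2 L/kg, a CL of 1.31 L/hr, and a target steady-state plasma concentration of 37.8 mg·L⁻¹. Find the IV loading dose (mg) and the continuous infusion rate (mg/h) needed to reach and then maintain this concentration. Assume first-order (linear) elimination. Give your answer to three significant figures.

(a) 4720 mg; (b) 49.5 mg/h

Vd = 3.2 L/kg × 39 kg = 124.8 L
LD = Vd · C_target = 124.8 × 37.8 = 4717 mg
Maintenance: replace elimination → rate = CL × Css = 1.310 × 37.8 = 49.52 mg/h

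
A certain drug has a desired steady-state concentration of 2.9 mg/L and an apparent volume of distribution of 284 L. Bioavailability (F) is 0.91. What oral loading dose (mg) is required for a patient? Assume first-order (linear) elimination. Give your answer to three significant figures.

LD = Vd × C / F = 284.0 × 2.900 / 0.91 = 905.1 mg

905 mg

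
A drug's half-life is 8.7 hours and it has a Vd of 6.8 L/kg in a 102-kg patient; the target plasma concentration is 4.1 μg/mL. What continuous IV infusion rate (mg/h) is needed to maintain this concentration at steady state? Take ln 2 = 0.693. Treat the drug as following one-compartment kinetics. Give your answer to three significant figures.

227 mg/h

Total Vd = 6.8 × 102 = 693.6 L
CL = ln 2 · Vd / t½ = 0.693 × 693.6 / 8.7 = 55.25 L/h
Infusion rate = CL × Css = 55.25 × 4.1 = 226.5 mg/h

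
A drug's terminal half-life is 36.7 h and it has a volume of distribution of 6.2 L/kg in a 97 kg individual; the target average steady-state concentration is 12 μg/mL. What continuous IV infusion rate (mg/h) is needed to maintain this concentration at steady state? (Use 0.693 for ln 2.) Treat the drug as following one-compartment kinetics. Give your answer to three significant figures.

Total Vd = 6.2 × 97 = 601.4 L
CL = ln 2 · Vd / t½ = 0.693 × 601.4 / 36.7 = 11.36 L/h
Infusion rate = CL × Css = 11.36 × 12 = 136.3 mg/h

136 mg/h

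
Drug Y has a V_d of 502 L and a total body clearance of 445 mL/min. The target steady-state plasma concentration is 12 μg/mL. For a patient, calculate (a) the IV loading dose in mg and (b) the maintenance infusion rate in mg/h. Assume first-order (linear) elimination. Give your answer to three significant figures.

(a) 6020 mg; (b) 320 mg/h

Loading dose = Vd × C = 502.0 × 12 = 6024 mg
CL = 445 mL/min × 60/1000 = 26.70 L/h
Maintenance infusion rate = CL × Css = 26.70 × 12 = 320.4 mg/h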